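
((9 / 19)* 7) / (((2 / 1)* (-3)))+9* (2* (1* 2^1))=1347 / 38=35.45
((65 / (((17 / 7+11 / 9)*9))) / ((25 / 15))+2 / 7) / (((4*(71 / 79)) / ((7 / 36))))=0.08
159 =159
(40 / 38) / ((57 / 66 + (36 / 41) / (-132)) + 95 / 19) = 18040 / 100377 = 0.18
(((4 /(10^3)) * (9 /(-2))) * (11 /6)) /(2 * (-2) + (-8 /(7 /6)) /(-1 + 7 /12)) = -231 /87200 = -0.00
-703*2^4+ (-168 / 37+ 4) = -416196 / 37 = -11248.54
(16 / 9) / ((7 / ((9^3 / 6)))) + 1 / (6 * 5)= 30.89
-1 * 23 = -23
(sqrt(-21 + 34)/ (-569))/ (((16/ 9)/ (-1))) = 9 * sqrt(13)/ 9104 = 0.00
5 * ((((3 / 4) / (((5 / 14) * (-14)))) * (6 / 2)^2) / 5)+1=-7 / 20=-0.35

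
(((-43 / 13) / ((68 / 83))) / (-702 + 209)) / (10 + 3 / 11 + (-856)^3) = -0.00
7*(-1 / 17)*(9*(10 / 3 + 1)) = -273 / 17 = -16.06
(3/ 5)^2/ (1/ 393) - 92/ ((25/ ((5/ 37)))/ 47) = 109249/ 925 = 118.11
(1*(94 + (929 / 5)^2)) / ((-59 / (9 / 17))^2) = 70096671 / 25150225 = 2.79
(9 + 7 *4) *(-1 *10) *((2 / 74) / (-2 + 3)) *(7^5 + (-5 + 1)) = -168030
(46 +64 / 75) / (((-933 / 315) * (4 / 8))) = -49196 / 1555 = -31.64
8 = 8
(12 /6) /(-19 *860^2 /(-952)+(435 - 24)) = 238 /1805459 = 0.00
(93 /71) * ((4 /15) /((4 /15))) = 93 /71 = 1.31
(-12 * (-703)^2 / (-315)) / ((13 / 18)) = 11861016 / 455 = 26068.17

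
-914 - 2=-916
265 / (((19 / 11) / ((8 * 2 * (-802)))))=-37405280 / 19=-1968698.95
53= 53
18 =18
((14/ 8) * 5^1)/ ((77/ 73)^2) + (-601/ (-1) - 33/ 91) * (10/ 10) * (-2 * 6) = -317107279/ 44044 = -7199.78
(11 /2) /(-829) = -11 /1658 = -0.01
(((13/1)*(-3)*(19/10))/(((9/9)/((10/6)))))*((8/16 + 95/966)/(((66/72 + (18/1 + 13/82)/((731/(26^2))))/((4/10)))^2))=-6155573146857888/163274080621255625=-0.04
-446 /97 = -4.60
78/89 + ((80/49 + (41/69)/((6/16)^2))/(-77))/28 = 1275329822/1459709559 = 0.87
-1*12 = -12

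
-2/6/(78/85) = -85/234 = -0.36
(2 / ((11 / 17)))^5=45435424 / 161051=282.12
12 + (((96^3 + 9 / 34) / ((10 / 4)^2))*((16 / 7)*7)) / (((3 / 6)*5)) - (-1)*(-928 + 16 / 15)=5769725636 / 6375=905055.00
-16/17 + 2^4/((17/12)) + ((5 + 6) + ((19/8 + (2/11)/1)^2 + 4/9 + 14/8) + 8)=45123977/1184832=38.08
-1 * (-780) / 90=26 / 3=8.67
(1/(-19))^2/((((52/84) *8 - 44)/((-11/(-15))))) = -77/1480100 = -0.00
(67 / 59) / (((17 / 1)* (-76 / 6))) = -201 / 38114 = -0.01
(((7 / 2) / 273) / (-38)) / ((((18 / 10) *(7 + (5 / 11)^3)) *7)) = -6655 / 1763123544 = -0.00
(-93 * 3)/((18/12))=-186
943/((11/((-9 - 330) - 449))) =-743084/11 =-67553.09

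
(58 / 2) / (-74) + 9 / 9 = 45 / 74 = 0.61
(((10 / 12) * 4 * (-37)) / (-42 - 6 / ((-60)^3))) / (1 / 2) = 8880000 / 1511999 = 5.87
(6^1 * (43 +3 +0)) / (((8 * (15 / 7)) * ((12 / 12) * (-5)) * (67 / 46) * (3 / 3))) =-3703 / 1675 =-2.21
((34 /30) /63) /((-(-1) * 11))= 17 /10395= 0.00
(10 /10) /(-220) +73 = 16059 /220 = 73.00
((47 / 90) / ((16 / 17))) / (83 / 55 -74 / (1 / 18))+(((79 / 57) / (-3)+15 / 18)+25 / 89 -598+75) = -18615331584071 / 35637784416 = -522.35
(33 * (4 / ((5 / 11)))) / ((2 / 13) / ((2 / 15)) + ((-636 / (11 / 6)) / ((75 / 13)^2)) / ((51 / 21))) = -441226500 / 4767571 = -92.55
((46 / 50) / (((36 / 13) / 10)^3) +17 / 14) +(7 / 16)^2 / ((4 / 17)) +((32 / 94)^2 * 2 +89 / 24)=568958527247 / 11543067648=49.29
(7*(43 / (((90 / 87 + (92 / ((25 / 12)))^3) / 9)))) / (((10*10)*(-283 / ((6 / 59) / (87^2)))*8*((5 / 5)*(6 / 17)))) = -3198125 / 604639977520917696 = -0.00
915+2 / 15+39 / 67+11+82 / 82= 932354 / 1005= 927.72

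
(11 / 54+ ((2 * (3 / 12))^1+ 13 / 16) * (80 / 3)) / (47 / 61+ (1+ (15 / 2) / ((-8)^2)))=7421504 / 397953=18.65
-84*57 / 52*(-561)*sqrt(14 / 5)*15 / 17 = 118503*sqrt(70) / 13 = 76266.71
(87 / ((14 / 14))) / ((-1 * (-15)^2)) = -29 / 75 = -0.39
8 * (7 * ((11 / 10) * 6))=1848 / 5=369.60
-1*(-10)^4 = -10000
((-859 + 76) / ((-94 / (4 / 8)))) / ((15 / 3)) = 783 / 940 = 0.83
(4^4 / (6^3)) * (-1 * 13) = -416 / 27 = -15.41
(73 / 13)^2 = 5329 / 169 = 31.53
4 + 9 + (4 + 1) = 18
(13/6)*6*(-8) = -104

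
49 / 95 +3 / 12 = 291 / 380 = 0.77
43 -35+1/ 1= 9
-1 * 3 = -3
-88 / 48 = -11 / 6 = -1.83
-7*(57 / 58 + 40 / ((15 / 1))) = -25.55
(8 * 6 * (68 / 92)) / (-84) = -68 / 161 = -0.42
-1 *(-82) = 82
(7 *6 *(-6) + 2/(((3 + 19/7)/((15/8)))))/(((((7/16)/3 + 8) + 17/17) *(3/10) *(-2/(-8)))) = -160860/439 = -366.42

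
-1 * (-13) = 13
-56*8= -448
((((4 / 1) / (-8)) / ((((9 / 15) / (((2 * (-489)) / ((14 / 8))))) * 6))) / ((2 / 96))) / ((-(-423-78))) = 26080 / 3507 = 7.44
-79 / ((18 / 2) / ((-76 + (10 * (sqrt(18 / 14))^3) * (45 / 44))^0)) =-79 / 9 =-8.78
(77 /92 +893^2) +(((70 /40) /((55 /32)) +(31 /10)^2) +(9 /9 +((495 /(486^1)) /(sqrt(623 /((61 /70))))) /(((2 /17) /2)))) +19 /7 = 187 * sqrt(54290) /67284 +35307726544 /44275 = 797464.83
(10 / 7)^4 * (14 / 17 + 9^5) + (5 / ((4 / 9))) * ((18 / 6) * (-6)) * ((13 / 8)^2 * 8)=157821800435 / 653072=241660.64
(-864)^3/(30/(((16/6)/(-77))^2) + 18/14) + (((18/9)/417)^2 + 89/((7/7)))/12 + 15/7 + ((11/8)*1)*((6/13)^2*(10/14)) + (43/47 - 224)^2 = 11636033276196249388163/484985605574230956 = 23992.53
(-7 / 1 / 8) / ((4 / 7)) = -49 / 32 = -1.53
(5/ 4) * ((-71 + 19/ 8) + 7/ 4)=-2675/ 32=-83.59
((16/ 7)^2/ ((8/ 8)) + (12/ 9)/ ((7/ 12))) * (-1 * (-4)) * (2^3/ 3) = 11776/ 147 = 80.11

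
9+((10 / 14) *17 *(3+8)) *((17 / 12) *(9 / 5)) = 9789 / 28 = 349.61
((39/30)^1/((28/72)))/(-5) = -117/175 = -0.67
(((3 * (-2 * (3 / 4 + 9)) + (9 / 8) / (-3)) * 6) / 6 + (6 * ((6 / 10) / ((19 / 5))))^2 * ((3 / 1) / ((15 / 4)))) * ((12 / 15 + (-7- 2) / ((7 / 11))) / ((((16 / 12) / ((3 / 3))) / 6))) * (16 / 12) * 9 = 10588874283 / 252700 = 41902.95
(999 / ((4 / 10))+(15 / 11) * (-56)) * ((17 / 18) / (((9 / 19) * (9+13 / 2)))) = 5734865 / 18414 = 311.44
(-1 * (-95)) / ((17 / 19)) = 1805 / 17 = 106.18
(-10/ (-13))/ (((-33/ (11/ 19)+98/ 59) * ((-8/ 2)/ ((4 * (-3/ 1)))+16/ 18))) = -1062/ 93379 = -0.01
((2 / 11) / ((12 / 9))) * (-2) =-3 / 11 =-0.27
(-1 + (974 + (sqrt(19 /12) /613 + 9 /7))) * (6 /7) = 835.10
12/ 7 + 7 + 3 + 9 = 145/ 7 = 20.71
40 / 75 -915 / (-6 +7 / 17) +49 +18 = 65912 / 285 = 231.27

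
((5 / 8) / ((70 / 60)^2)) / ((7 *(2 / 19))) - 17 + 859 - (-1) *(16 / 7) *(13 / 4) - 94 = 1037303 / 1372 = 756.05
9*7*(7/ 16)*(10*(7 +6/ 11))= 183015/ 88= 2079.72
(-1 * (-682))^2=465124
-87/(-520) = 87/520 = 0.17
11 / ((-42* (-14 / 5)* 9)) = 55 / 5292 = 0.01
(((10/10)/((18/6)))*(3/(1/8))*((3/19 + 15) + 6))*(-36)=-115776/19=-6093.47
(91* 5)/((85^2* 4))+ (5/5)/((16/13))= 19149/23120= 0.83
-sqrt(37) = -6.08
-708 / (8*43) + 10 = 7.94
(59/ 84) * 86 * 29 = 73573/ 42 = 1751.74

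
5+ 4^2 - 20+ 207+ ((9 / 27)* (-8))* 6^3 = -368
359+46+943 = 1348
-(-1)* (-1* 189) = -189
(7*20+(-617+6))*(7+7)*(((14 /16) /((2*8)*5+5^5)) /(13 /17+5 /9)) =-3531087 /2589640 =-1.36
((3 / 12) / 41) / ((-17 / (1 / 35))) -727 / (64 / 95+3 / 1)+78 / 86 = -288464449727 / 1464383060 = -196.99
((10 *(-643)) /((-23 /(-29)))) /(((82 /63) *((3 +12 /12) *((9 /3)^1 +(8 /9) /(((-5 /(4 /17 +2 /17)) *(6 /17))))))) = -551.77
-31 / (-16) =31 / 16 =1.94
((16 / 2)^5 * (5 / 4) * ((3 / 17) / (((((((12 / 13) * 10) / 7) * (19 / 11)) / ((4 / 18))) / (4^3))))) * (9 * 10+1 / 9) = 106405691392 / 26163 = 4067029.45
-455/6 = -75.83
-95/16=-5.94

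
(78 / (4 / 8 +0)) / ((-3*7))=-52 / 7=-7.43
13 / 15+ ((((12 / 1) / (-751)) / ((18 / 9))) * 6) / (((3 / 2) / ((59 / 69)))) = 217469 / 259095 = 0.84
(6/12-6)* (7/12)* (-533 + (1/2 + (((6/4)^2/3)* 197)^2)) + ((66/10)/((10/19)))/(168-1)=-36515340697/534400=-68329.60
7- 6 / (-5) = 41 / 5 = 8.20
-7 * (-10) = 70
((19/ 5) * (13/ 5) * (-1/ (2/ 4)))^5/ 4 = -7354865808056/ 9765625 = -753138.26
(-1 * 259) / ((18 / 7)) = -1813 / 18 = -100.72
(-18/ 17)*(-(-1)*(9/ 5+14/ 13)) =-198/ 65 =-3.05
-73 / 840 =-0.09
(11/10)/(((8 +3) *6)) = 1/60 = 0.02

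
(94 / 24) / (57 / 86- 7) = -2021 / 3270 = -0.62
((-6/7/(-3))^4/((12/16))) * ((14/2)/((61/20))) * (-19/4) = -6080/62769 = -0.10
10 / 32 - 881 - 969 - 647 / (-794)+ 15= -11648759 / 6352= -1833.87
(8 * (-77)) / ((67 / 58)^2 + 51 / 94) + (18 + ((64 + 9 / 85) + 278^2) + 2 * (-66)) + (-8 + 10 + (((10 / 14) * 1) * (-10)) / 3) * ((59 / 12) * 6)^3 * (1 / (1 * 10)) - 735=2276092042979 / 30270030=75192.92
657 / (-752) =-657 / 752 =-0.87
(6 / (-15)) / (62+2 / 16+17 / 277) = -4432 / 689025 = -0.01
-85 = -85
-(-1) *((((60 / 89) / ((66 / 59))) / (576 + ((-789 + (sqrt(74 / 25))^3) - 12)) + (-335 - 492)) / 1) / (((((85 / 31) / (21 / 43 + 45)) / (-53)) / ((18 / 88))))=7892465134500 *sqrt(74) / 6223794971517739 + 4628508484082589854469 / 31118974857588695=148735.90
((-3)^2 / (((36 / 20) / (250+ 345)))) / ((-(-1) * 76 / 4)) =2975 / 19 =156.58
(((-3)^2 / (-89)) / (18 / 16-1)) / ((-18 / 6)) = 24 / 89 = 0.27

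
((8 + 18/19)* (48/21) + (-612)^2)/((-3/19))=-2372241.52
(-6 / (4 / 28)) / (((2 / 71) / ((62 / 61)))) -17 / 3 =-278363 / 183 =-1521.11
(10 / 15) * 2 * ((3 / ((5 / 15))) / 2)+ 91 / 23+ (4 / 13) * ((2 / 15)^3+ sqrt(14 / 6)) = 10.43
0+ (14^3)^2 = 7529536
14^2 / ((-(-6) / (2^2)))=392 / 3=130.67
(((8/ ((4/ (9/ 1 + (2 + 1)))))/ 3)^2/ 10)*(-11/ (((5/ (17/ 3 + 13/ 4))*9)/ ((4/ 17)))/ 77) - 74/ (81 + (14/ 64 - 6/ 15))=-0.96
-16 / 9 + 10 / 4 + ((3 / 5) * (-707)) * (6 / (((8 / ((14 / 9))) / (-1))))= 22303 / 45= 495.62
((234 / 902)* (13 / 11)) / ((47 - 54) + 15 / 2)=0.61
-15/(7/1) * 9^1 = -135/7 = -19.29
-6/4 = -3/2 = -1.50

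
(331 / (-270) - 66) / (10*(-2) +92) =-18151 / 19440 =-0.93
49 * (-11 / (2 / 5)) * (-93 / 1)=250635 / 2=125317.50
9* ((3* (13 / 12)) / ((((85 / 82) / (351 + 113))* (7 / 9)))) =10016136 / 595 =16833.84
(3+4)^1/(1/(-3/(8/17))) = -357/8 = -44.62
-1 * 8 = -8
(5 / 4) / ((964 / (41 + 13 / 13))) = 105 / 1928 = 0.05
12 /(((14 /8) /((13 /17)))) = 5.24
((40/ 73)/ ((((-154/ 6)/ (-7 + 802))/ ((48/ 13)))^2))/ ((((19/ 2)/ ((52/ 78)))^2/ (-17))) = -15843299328000/ 26405732353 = -599.99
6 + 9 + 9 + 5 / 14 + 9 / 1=467 / 14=33.36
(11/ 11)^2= 1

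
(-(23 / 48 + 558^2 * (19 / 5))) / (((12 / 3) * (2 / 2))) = -283964083 / 960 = -295795.92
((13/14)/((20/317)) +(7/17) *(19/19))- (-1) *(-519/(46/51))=-61339829/109480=-560.28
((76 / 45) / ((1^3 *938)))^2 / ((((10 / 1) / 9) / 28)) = 2888 / 35350875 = 0.00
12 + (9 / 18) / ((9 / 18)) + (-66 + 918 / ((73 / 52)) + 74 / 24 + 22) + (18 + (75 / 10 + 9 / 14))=3998947 / 6132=652.14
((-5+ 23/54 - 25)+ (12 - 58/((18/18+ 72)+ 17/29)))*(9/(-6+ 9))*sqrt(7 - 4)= -1057997*sqrt(3)/19206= -95.41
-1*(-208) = 208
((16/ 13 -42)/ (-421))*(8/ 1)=4240/ 5473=0.77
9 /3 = 3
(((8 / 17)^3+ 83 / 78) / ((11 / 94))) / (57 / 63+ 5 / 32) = 9.41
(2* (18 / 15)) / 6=2 / 5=0.40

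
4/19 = 0.21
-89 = -89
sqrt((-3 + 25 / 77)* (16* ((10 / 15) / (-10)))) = 1.69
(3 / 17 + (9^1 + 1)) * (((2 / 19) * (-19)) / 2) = -173 / 17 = -10.18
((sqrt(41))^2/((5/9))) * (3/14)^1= 15.81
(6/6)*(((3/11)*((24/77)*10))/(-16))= -0.05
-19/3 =-6.33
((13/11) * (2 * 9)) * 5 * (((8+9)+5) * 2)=4680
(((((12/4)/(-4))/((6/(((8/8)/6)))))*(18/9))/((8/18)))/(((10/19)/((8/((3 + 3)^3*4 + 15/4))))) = -19/11570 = -0.00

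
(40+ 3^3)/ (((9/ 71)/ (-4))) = -19028/ 9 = -2114.22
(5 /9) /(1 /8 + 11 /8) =0.37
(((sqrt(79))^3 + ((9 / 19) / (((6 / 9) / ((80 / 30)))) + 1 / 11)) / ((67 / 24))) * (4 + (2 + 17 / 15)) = 71048 / 14003 + 67624 * sqrt(79) / 335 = 1799.27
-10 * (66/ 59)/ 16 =-165/ 236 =-0.70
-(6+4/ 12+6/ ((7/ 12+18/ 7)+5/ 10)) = -7345/ 921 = -7.98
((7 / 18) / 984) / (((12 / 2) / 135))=35 / 3936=0.01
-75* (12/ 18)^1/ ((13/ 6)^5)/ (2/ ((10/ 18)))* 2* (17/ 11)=-3672000/ 4084223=-0.90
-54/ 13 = -4.15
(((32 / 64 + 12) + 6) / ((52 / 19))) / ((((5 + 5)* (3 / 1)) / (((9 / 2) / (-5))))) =-2109 / 10400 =-0.20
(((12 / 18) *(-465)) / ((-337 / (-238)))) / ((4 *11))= -18445 / 3707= -4.98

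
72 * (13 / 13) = 72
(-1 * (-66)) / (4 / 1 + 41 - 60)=-22 / 5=-4.40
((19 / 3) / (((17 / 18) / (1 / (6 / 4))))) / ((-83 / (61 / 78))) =-2318 / 55029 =-0.04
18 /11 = 1.64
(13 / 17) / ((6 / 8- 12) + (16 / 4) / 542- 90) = -14092 / 1865699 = -0.01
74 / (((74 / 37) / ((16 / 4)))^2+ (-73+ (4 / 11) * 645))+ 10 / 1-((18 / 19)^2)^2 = 8954553022 / 927755199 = 9.65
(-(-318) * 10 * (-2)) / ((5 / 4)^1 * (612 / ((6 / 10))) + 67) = -3180 / 671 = -4.74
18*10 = 180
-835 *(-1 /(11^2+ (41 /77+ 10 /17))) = 1093015 /159856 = 6.84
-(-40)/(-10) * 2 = -8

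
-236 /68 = -59 /17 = -3.47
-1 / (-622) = 1 / 622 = 0.00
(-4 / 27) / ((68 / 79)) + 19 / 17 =434 / 459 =0.95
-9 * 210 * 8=-15120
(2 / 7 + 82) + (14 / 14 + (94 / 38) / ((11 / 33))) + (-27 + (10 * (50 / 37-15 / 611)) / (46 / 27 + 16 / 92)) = 124060016888 / 1752924173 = 70.77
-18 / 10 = -9 / 5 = -1.80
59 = 59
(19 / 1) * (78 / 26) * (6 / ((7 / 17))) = 830.57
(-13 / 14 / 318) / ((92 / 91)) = -169 / 58512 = -0.00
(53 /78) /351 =53 /27378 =0.00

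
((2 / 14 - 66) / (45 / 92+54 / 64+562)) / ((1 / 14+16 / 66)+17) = -22393536 / 3316489387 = -0.01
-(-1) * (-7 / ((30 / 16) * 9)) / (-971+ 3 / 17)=119 / 278505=0.00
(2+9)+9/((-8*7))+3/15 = 3091/280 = 11.04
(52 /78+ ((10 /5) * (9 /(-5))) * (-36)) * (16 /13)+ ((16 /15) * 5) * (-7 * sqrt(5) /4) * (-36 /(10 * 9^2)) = 161.26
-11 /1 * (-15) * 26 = 4290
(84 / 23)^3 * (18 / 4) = 2667168 / 12167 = 219.21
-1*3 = -3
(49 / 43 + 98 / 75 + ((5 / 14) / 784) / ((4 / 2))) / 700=173195453 / 49556640000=0.00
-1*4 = -4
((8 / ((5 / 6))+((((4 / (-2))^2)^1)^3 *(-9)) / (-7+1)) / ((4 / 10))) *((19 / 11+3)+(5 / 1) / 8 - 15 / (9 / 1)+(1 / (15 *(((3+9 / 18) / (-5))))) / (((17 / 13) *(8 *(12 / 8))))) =346789 / 357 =971.40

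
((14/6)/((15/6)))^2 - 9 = -1829/225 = -8.13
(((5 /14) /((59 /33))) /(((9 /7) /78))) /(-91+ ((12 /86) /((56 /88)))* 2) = -215215 /1608281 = -0.13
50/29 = 1.72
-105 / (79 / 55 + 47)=-1925 / 888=-2.17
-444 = -444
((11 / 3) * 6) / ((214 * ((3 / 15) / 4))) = 220 / 107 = 2.06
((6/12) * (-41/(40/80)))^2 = 1681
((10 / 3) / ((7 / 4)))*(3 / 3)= 40 / 21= 1.90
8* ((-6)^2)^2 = 10368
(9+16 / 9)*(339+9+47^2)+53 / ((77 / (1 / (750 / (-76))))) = 27558.71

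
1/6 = 0.17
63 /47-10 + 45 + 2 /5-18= 4404 /235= 18.74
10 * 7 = 70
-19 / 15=-1.27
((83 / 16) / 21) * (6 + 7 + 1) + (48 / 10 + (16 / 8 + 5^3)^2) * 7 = 13552807 / 120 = 112940.06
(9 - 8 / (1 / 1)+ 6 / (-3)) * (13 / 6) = -13 / 6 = -2.17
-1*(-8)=8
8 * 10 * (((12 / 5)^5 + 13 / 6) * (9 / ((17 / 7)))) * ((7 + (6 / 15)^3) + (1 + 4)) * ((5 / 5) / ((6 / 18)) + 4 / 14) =1276607328672 / 1328125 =961210.22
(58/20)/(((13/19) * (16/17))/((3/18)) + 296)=9367/968560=0.01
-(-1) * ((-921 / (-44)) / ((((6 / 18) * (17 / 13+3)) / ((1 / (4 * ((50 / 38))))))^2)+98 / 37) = 153935353237 / 51054080000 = 3.02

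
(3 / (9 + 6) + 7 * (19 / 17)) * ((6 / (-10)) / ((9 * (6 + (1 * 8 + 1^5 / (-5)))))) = -682 / 17595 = -0.04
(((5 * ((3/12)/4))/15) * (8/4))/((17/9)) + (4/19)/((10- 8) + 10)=307/7752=0.04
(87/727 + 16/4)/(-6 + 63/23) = -13777/10905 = -1.26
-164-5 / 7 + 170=37 / 7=5.29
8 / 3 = 2.67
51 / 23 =2.22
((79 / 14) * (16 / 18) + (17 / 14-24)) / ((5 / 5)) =-2239 / 126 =-17.77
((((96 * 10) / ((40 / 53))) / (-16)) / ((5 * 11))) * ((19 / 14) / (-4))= 3021 / 6160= 0.49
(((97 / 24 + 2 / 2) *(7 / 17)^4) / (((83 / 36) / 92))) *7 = 280643286 / 6932243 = 40.48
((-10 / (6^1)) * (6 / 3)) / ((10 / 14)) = -14 / 3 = -4.67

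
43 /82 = 0.52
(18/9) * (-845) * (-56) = 94640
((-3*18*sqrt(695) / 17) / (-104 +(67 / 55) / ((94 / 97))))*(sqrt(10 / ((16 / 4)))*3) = 2093850*sqrt(278) / 9030077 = 3.87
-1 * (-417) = 417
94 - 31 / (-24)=2287 / 24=95.29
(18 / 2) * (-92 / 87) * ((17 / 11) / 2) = -2346 / 319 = -7.35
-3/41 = -0.07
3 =3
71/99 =0.72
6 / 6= 1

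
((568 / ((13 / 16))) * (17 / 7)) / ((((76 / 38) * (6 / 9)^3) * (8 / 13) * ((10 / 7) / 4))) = 65178 / 5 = 13035.60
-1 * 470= -470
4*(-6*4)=-96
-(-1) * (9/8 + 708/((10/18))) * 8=51021/5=10204.20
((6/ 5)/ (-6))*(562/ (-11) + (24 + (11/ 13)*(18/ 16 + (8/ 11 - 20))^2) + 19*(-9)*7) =8652471/ 45760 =189.08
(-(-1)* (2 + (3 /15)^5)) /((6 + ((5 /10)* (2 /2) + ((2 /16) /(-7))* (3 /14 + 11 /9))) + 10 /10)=44107056 /164809375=0.27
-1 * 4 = -4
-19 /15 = -1.27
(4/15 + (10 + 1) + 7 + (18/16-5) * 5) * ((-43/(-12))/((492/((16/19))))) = -0.01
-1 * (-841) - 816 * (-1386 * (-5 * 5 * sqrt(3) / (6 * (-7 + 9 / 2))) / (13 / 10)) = 2512261.38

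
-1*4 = -4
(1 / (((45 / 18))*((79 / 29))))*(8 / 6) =232 / 1185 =0.20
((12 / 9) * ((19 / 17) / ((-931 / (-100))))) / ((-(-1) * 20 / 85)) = 100 / 147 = 0.68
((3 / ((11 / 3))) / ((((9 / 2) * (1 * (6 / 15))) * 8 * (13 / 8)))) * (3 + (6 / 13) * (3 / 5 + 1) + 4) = 503 / 1859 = 0.27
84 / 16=21 / 4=5.25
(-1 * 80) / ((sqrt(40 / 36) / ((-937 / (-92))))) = -5622 * sqrt(10) / 23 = -772.97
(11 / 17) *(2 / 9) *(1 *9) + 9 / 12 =139 / 68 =2.04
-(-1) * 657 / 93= 219 / 31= 7.06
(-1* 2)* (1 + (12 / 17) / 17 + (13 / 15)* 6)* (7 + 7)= -252532 / 1445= -174.76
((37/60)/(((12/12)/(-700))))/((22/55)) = -6475/6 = -1079.17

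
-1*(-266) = 266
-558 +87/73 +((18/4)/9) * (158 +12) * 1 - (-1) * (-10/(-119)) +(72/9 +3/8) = -32200915/69496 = -463.35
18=18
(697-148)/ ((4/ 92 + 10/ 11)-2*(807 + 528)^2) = -138897/ 901805609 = -0.00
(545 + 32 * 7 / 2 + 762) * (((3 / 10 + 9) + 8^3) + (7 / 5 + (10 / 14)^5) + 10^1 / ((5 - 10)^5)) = 15587874846093 / 21008750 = 741970.60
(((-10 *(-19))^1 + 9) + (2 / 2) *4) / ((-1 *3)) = -203 / 3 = -67.67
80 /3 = 26.67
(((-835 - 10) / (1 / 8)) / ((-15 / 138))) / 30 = 31096 / 15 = 2073.07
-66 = -66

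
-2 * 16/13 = -32/13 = -2.46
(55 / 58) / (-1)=-55 / 58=-0.95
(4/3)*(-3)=-4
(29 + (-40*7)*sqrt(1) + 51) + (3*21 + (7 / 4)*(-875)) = -6673 / 4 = -1668.25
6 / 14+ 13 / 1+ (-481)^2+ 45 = 1619936 / 7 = 231419.43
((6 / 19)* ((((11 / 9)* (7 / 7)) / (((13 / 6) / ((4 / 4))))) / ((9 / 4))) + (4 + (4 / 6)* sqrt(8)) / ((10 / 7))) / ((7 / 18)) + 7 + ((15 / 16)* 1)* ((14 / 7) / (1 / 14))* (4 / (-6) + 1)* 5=12* sqrt(2) / 5 + 2010951 / 34580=61.55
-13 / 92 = -0.14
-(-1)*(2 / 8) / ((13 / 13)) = 1 / 4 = 0.25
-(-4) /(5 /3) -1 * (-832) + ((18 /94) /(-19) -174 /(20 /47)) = 759925 /1786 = 425.49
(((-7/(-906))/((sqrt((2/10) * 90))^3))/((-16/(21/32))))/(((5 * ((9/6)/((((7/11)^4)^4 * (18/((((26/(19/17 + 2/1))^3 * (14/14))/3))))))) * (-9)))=242433331216113915773 * sqrt(2)/82824808993553546696739340984320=0.00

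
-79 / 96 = -0.82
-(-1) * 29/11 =29/11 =2.64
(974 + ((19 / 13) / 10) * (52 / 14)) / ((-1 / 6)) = -204654 / 35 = -5847.26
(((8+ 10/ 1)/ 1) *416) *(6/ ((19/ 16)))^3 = 6624903168/ 6859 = 965870.12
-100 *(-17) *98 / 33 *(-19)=-3165400 / 33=-95921.21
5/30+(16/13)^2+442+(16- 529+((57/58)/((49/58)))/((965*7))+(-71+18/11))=-512002620917/3691918230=-138.68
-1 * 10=-10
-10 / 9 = -1.11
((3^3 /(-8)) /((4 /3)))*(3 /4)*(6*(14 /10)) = -5103 /320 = -15.95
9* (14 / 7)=18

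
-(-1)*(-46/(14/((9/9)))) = -23/7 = -3.29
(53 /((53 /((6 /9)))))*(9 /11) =6 /11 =0.55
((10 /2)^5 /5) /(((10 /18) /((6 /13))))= 6750 /13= 519.23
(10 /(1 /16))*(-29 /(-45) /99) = 928 /891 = 1.04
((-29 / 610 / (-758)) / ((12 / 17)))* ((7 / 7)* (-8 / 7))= -493 / 4854990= -0.00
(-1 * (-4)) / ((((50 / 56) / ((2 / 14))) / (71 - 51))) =12.80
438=438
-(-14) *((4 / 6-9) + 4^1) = -182 / 3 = -60.67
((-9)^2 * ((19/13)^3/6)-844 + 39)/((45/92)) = -154190942/98865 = -1559.61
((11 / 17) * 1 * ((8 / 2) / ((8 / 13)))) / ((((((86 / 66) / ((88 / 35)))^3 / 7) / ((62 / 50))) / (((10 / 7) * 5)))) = 108564432717312 / 57950664625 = 1873.39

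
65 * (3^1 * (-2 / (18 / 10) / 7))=-650 / 21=-30.95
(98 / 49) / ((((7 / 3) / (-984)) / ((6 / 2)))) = -17712 / 7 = -2530.29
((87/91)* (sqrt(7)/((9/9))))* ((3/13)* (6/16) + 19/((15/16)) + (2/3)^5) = 75065659* sqrt(7)/3832920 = 51.82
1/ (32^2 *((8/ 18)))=9/ 4096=0.00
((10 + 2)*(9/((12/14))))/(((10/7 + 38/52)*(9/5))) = 12740/393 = 32.42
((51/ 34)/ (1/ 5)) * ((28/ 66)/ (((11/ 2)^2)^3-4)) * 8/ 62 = 1792/ 120803001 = 0.00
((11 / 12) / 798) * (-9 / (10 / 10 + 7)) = -0.00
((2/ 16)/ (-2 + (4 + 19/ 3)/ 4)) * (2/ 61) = 3/ 427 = 0.01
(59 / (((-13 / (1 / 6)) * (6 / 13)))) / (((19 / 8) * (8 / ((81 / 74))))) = -531 / 5624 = -0.09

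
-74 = -74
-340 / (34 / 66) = -660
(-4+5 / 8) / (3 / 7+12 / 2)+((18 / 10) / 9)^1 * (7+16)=163 / 40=4.08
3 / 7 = 0.43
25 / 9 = 2.78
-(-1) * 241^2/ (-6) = -58081/ 6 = -9680.17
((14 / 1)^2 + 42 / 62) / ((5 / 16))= 97552 / 155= 629.37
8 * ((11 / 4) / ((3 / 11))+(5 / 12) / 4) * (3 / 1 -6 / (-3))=815 / 2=407.50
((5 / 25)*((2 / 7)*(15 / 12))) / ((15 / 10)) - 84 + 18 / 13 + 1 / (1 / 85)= 2.43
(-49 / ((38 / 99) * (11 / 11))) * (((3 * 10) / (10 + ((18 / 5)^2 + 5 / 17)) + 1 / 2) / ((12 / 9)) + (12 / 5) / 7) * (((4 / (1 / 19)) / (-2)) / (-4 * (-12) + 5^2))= 112.00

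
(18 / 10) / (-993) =-3 / 1655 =-0.00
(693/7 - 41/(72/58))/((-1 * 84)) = -0.79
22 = 22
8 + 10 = 18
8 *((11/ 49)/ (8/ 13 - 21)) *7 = -1144/ 1855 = -0.62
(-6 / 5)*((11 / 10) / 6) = -0.22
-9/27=-1/3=-0.33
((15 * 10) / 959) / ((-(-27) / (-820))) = -41000 / 8631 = -4.75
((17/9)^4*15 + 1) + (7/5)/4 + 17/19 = 160555411/831060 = 193.19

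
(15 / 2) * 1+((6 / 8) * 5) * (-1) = 15 / 4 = 3.75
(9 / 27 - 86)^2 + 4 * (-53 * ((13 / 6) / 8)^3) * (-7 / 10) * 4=7350.57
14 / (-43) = -14 / 43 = -0.33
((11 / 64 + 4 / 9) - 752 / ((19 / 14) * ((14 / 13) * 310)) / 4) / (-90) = -341603 / 152668800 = -0.00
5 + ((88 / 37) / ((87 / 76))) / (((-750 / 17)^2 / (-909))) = 202680367 / 50296875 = 4.03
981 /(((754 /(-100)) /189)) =-9270450 /377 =-24590.05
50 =50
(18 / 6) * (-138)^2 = 57132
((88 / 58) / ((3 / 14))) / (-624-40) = -77 / 7221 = -0.01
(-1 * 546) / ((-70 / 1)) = 39 / 5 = 7.80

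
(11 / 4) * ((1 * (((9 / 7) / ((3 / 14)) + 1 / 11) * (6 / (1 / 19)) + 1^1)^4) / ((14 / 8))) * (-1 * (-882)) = 431309663675654526 / 1331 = 324049334091400.85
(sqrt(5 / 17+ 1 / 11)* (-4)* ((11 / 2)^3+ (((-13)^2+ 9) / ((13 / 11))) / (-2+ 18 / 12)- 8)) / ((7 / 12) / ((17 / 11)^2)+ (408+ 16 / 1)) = 9092484* sqrt(374) / 210392897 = 0.84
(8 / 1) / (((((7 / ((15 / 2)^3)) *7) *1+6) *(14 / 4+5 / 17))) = 0.34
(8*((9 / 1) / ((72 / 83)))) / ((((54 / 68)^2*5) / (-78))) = -2494648 / 1215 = -2053.21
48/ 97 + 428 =41564/ 97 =428.49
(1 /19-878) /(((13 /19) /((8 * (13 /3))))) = -133448 /3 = -44482.67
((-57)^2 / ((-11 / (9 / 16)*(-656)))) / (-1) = -29241 / 115456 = -0.25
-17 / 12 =-1.42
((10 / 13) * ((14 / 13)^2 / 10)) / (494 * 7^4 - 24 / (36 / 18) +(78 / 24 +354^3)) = 0.00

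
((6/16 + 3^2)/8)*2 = 2.34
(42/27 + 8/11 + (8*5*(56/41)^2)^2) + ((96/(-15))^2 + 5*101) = 6116.72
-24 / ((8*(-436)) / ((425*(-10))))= -6375 / 218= -29.24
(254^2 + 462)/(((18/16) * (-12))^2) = 259912/729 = 356.53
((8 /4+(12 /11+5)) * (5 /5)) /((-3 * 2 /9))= -267 /22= -12.14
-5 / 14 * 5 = -25 / 14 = -1.79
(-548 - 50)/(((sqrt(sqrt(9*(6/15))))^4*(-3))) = 1495/27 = 55.37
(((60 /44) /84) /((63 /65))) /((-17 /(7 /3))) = -325 /141372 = -0.00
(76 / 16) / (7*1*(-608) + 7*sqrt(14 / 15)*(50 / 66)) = -4717548 / 4226916883-3135*sqrt(210) / 33815335064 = -0.00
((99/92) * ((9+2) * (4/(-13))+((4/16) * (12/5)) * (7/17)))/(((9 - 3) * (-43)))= 114411/8742760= 0.01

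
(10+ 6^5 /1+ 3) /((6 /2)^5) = 7789 /243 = 32.05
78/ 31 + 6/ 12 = 187/ 62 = 3.02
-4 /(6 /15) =-10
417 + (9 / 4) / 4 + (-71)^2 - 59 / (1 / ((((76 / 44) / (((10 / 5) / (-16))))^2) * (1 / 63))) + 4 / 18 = 214662293 / 40656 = 5279.97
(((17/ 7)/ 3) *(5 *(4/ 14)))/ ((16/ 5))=425/ 1176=0.36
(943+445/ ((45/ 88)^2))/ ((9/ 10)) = 2142262/ 729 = 2938.63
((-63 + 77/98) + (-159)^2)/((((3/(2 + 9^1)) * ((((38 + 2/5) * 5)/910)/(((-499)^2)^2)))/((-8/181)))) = -1201017567943512.13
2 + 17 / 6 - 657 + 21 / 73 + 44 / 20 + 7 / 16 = -11374711 / 17520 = -649.24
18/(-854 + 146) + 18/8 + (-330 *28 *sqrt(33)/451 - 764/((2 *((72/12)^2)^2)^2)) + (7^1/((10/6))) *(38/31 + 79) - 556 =-3330484179527/15360088320 - 840 *sqrt(33)/41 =-334.52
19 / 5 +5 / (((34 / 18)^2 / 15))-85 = -86959 / 1445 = -60.18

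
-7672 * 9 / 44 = -17262 / 11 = -1569.27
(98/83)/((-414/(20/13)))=-0.00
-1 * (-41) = 41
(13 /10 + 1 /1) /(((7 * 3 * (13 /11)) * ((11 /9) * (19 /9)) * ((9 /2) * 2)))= 69 /17290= 0.00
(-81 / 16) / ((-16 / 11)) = 891 / 256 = 3.48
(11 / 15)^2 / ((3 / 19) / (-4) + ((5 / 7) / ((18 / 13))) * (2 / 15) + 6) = 193116 / 2165125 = 0.09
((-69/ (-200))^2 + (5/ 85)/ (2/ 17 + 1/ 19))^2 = 41767505641/ 193600000000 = 0.22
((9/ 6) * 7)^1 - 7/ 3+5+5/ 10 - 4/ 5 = 193/ 15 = 12.87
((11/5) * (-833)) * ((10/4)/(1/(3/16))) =-27489/32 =-859.03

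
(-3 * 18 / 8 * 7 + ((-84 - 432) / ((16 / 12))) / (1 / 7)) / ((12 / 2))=-3675 / 8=-459.38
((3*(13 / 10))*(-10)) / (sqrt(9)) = -13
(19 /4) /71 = 0.07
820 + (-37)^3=-49833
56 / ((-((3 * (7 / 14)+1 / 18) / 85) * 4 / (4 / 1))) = -3060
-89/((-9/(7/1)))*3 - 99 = 326/3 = 108.67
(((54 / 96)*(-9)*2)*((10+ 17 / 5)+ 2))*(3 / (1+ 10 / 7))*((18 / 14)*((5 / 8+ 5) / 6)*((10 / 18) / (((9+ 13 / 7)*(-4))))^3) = 0.00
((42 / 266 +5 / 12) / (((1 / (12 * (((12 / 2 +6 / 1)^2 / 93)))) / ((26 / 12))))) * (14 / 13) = 14672 / 589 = 24.91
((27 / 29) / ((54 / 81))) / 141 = 27 / 2726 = 0.01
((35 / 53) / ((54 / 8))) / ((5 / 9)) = 0.18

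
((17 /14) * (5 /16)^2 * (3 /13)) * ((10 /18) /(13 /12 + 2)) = 2125 /430976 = 0.00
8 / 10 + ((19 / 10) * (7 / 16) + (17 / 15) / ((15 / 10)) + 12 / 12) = 4877 / 1440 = 3.39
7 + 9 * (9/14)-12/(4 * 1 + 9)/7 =329/26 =12.65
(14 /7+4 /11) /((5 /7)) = 182 /55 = 3.31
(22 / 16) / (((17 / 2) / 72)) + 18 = 504 / 17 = 29.65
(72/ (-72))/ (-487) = 1/ 487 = 0.00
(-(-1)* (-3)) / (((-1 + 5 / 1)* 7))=-0.11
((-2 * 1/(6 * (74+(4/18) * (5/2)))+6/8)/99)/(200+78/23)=0.00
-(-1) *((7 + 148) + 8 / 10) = 779 / 5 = 155.80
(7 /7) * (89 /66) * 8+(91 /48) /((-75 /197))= 230003 /39600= 5.81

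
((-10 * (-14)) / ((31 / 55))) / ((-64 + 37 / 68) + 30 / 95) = -9948400 / 2528887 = -3.93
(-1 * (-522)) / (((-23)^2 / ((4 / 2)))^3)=4176 / 148035889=0.00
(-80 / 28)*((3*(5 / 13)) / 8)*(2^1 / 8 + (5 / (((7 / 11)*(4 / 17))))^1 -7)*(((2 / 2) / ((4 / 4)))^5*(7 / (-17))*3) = 83925 / 6188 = 13.56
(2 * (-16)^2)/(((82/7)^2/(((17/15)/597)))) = 106624/15053355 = 0.01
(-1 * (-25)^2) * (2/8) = -156.25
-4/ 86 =-2/ 43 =-0.05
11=11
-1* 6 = -6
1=1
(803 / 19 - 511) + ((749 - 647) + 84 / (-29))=-203668 / 551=-369.63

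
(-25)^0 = 1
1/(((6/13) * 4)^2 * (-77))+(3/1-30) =-1197673/44352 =-27.00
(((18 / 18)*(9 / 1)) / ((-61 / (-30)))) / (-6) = -45 / 61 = -0.74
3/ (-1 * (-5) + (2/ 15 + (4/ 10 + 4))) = 45/ 143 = 0.31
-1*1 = -1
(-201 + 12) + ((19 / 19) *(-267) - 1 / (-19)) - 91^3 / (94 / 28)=-200857047 / 893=-224923.90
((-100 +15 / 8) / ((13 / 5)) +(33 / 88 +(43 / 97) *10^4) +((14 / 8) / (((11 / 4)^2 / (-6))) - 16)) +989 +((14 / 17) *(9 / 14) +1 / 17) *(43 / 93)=5179227725209 / 964922244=5367.51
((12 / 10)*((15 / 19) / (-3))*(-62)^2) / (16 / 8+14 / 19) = -5766 / 13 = -443.54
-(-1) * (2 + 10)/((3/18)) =72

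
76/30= 38/15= 2.53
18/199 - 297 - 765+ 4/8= -422441/398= -1061.41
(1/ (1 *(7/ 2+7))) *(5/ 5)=2/ 21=0.10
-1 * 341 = -341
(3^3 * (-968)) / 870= -4356 / 145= -30.04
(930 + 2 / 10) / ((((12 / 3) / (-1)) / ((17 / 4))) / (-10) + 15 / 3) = 79067 / 433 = 182.60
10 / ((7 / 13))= 130 / 7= 18.57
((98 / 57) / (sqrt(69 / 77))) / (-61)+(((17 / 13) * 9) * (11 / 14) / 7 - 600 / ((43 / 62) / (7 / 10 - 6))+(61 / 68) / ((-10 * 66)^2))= 3721175338644451 / 811343332800 - 98 * sqrt(5313) / 239913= 4586.41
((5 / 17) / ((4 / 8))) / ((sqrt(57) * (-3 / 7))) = -70 * sqrt(57) / 2907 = -0.18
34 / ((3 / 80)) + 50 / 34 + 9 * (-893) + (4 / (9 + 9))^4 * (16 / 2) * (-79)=-795303868 / 111537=-7130.40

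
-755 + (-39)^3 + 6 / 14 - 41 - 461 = -424029 / 7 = -60575.57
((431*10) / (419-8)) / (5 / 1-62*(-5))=0.03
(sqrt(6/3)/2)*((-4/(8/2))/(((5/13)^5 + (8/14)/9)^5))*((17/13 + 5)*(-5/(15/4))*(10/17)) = 294486774981482141164578098603903439240*sqrt(2)/228896712453067759482670731435119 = 1819454.66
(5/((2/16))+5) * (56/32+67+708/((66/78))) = 1792845/44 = 40746.48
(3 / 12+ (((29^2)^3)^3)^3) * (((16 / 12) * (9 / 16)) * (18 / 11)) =1006736100026253227962228926784553353732911434784837721069594483543179771383934375 / 88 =11440182954843786681388960000000000000000000000000000000000000000000000000000000.00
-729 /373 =-1.95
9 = 9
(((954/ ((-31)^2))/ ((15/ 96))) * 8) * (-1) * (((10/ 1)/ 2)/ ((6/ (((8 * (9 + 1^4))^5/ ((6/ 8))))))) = -177838489600000/ 961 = -185055660353.80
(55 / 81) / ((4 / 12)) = 55 / 27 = 2.04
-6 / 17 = -0.35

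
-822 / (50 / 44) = -18084 / 25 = -723.36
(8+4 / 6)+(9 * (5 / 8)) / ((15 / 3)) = 235 / 24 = 9.79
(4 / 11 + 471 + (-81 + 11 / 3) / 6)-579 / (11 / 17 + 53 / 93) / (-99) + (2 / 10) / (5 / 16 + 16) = 12795694699 / 27619020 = 463.29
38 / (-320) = -0.12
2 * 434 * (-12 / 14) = -744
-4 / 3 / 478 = -2 / 717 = -0.00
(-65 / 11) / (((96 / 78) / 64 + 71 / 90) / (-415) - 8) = 63121500 / 85477601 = 0.74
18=18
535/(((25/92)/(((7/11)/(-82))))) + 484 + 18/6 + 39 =510.72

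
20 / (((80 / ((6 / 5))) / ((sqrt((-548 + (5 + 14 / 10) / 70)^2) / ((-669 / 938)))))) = -6424228 / 27875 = -230.47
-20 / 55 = -4 / 11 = -0.36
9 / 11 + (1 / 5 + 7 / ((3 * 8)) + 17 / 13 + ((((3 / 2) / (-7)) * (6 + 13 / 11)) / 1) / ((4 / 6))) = 37129 / 120120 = 0.31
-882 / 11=-80.18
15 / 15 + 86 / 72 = 79 / 36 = 2.19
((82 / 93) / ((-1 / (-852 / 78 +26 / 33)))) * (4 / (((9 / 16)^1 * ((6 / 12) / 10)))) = 456366080 / 359073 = 1270.96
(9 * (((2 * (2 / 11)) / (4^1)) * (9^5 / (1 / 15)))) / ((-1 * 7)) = -7971615 / 77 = -103527.47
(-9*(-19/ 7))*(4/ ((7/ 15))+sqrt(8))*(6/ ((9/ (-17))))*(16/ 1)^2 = -29767680/ 49 - 992256*sqrt(2)/ 7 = -807969.66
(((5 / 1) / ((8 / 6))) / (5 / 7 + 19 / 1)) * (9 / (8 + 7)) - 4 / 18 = -179 / 1656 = -0.11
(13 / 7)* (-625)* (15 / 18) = -40625 / 42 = -967.26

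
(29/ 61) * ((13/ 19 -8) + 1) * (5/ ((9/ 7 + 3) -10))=3045/ 1159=2.63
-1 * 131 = -131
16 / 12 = 4 / 3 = 1.33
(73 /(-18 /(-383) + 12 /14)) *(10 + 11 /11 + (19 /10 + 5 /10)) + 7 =13197611 /12120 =1088.91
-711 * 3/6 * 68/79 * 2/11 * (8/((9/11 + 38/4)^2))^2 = -834121728/2655237841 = -0.31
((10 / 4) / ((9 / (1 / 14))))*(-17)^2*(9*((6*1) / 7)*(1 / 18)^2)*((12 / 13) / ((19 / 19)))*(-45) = -7225 / 1274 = -5.67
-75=-75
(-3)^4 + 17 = 98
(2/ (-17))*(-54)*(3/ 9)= 2.12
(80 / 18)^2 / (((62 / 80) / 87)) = 1856000 / 837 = 2217.44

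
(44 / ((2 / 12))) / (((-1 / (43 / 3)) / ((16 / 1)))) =-60544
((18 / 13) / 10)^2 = 81 / 4225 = 0.02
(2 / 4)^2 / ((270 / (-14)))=-7 / 540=-0.01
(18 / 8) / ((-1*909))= -1 / 404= -0.00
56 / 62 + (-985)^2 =30077003 / 31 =970225.90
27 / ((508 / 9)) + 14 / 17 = 11243 / 8636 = 1.30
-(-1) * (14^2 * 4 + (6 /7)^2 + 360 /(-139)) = 5327188 /6811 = 782.14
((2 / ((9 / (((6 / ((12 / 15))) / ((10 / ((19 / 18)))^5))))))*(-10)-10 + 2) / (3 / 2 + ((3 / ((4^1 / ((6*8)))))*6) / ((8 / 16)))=-90701740099 / 4914766368000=-0.02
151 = 151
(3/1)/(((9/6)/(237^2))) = 112338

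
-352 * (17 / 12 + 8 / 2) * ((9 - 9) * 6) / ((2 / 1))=0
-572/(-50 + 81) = -572/31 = -18.45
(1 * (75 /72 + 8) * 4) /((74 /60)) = 29.32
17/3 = 5.67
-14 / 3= -4.67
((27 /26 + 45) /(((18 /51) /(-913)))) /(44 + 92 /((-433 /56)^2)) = -1161096690831 /443977456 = -2615.22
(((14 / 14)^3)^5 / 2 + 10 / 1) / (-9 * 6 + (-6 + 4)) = -3 / 16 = -0.19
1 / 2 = 0.50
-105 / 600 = -7 / 40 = -0.18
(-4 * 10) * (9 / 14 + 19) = -5500 / 7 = -785.71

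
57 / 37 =1.54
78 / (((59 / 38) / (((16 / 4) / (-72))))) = -494 / 177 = -2.79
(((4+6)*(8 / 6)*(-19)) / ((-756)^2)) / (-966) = 95 / 207038916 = 0.00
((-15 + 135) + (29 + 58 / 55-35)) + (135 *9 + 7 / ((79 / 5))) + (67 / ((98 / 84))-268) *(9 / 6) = 30860289 / 30415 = 1014.64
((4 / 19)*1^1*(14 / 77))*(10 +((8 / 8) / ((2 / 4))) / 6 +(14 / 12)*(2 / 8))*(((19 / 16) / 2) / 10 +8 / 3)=44489 / 40128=1.11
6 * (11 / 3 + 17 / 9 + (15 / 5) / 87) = 2918 / 87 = 33.54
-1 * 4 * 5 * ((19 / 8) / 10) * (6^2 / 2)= -171 / 2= -85.50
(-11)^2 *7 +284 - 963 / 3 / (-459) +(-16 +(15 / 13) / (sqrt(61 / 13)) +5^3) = 1241.23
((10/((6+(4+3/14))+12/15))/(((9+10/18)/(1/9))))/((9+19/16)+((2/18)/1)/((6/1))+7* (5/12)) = 50400/62648119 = 0.00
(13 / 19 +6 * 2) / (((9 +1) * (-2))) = -241 / 380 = -0.63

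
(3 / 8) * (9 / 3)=9 / 8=1.12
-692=-692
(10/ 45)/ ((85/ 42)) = 28/ 255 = 0.11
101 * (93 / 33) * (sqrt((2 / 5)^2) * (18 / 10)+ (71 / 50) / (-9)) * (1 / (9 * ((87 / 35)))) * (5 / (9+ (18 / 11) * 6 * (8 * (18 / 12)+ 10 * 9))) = 0.04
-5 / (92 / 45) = -225 / 92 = -2.45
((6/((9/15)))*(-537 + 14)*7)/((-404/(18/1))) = 164745/101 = 1631.14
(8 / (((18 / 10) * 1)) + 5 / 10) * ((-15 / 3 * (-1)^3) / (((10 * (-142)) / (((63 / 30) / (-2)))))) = 623 / 34080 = 0.02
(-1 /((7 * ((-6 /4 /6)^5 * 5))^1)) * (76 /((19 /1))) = 4096 /35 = 117.03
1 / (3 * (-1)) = -1 / 3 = -0.33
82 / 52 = 41 / 26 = 1.58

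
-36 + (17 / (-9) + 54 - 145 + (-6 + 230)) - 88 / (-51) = 96.84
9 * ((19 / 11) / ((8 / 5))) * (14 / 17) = 5985 / 748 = 8.00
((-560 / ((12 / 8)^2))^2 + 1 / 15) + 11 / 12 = 61946.66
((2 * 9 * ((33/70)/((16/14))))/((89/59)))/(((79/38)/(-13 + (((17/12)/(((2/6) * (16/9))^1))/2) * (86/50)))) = -11659786677/449984000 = -25.91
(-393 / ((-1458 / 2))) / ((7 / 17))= 2227 / 1701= 1.31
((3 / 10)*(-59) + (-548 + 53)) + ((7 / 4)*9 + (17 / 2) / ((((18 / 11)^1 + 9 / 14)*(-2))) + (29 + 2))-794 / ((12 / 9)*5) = -4120141 / 7020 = -586.91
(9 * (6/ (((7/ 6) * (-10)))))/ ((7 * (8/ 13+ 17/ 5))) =-234/ 1421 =-0.16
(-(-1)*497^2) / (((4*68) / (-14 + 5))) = -2223081 / 272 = -8173.09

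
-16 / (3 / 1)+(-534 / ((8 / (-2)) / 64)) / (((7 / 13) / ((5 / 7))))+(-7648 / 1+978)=684806 / 147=4658.54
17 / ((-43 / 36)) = -612 / 43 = -14.23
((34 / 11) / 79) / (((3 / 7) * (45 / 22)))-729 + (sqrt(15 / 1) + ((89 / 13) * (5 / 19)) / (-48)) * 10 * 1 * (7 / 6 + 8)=-30869083543 / 42148080 + 275 * sqrt(15) / 3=-377.37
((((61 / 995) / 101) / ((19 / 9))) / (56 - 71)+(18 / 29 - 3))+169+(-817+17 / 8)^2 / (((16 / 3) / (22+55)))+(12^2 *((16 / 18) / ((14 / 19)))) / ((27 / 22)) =513707331526402569823 / 53583097881600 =9587115.19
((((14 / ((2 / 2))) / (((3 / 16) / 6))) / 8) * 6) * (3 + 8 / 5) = 7728 / 5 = 1545.60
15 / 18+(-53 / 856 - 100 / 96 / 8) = 4391 / 6848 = 0.64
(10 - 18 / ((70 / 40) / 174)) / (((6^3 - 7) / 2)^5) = -398656 / 2791447540343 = -0.00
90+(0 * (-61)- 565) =-475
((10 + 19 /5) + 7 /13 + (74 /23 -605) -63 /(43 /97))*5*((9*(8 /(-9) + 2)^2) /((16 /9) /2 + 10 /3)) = -2344989600 /244283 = -9599.48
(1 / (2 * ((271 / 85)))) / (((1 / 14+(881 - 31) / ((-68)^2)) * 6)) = 0.10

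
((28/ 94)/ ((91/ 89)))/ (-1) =-178/ 611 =-0.29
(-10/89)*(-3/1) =0.34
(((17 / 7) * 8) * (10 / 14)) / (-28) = -170 / 343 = -0.50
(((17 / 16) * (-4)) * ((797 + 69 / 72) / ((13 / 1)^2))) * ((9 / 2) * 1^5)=-976701 / 10816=-90.30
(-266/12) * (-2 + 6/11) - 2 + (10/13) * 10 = 16274/429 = 37.93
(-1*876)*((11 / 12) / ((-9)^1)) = 89.22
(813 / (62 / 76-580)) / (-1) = 30894 / 22009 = 1.40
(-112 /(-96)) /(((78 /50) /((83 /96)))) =14525 /22464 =0.65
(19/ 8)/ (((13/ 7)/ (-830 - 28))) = -4389/ 4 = -1097.25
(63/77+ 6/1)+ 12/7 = 657/77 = 8.53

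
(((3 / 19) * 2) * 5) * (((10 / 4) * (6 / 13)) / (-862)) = -0.00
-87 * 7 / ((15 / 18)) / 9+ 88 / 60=-1196 / 15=-79.73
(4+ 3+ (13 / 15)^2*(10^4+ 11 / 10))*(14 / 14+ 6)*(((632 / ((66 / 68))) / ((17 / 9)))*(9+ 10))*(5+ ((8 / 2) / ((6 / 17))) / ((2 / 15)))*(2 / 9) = 6894674143.53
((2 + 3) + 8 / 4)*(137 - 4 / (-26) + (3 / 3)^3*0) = 12481 / 13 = 960.08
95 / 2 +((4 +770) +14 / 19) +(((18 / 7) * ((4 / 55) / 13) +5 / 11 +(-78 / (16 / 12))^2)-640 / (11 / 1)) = 1592565077 / 380380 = 4186.77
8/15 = 0.53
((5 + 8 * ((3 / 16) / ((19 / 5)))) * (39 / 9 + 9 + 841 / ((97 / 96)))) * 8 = 10620640 / 291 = 36497.04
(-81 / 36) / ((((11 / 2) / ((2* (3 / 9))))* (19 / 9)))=-27 / 209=-0.13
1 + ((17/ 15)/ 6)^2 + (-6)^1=-40211/ 8100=-4.96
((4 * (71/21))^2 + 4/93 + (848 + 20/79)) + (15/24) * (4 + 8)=2243588231/2160018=1038.69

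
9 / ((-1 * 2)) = -9 / 2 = -4.50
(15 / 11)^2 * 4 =900 / 121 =7.44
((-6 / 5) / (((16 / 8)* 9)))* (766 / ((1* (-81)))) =766 / 1215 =0.63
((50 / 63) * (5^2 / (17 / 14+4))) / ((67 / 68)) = 170000 / 44019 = 3.86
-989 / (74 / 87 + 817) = -86043 / 71153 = -1.21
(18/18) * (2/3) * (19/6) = 19/9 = 2.11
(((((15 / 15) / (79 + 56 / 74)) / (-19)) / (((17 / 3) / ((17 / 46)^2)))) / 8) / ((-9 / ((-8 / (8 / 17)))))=-10693 / 2847408096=-0.00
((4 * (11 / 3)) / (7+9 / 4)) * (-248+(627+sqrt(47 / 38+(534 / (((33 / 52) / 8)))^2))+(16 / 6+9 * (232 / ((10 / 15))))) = 1855216 / 333+8 * sqrt(7917605719082) / 2109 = 16244.80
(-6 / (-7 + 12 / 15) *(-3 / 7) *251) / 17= -22590 / 3689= -6.12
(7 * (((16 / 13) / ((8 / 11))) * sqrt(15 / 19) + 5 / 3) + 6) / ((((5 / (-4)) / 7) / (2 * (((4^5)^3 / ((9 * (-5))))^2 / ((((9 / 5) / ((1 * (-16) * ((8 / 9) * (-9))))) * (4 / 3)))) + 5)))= -109499872821539907407876 / 18225 - 318169441783342372468168 * sqrt(285) / 1500525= -9587849529088182128.55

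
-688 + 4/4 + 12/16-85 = -3085/4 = -771.25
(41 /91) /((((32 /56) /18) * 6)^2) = 2583 /208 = 12.42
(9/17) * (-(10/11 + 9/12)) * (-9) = 5913/748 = 7.91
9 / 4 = 2.25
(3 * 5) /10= 3 /2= 1.50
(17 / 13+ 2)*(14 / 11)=602 / 143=4.21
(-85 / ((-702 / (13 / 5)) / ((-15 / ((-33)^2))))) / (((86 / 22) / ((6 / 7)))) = -85 / 89397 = -0.00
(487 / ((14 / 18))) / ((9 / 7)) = 487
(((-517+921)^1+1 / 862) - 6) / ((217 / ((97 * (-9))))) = -1380213 / 862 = -1601.18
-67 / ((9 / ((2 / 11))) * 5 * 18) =-67 / 4455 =-0.02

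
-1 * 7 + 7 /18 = -119 /18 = -6.61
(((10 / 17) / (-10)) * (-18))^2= 324 / 289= 1.12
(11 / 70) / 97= 11 / 6790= 0.00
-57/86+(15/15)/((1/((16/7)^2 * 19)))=415511/4214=98.60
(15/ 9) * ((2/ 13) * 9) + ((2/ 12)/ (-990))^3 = 2.31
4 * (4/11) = 16/11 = 1.45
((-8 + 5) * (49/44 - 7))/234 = 259/3432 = 0.08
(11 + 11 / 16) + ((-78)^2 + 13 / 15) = 1463173 / 240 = 6096.55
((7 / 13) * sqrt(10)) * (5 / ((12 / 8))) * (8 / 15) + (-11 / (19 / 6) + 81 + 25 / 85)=112 * sqrt(10) / 117 + 25136 / 323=80.85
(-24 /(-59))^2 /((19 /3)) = 1728 /66139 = 0.03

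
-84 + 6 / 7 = -582 / 7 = -83.14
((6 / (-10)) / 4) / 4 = -3 / 80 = -0.04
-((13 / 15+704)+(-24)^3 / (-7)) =-281371 / 105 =-2679.72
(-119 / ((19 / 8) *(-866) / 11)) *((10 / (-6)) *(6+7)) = -340340 / 24681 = -13.79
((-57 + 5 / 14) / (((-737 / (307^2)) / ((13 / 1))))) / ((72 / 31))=30120001171 / 742896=40544.03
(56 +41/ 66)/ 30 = 3737/ 1980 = 1.89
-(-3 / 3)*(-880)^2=774400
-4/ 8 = -1/ 2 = -0.50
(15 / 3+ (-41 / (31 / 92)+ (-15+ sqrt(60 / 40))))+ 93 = -1199 / 31+ sqrt(6) / 2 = -37.45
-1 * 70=-70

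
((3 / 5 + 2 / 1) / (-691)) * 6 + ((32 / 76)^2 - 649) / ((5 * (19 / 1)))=-6.85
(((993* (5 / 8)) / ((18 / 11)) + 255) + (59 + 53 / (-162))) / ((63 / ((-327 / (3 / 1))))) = -97887995 / 81648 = -1198.90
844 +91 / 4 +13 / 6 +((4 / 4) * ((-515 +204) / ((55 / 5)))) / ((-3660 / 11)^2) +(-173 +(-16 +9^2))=760.92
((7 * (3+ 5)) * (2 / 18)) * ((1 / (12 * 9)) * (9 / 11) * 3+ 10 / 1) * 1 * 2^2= 2744 / 11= 249.45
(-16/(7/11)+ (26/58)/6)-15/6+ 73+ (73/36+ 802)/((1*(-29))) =129401/7308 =17.71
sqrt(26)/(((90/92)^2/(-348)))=-245456 * sqrt(26)/675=-1854.20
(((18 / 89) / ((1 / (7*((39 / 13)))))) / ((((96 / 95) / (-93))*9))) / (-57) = 0.76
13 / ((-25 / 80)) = -208 / 5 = -41.60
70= 70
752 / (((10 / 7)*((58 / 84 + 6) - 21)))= -110544 / 3005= -36.79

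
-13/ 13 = -1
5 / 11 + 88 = 973 / 11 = 88.45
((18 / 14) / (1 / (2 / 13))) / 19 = 18 / 1729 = 0.01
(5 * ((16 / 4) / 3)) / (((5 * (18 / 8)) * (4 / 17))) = 68 / 27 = 2.52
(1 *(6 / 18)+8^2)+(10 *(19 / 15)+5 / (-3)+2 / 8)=907 / 12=75.58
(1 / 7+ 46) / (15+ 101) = 323 / 812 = 0.40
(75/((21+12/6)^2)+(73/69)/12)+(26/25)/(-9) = 6051/52900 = 0.11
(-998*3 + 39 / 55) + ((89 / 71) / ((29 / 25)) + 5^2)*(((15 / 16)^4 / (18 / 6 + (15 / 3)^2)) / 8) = -1244007133799289 / 415610961920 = -2993.20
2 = 2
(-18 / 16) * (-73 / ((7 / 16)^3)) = 980.71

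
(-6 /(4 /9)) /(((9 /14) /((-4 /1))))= 84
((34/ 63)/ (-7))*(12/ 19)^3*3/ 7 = -19584/ 2352637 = -0.01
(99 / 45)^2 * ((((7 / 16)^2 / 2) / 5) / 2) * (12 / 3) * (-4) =-0.74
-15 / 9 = -5 / 3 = -1.67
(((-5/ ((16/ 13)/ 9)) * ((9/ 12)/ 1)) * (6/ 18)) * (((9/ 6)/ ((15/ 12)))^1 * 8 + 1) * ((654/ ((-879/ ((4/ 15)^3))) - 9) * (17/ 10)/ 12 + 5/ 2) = -99992806849/ 843840000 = -118.50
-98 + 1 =-97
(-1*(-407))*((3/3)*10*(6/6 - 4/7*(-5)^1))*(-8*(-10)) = 8791200/7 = 1255885.71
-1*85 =-85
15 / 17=0.88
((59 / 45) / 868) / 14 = 59 / 546840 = 0.00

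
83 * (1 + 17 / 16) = 2739 / 16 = 171.19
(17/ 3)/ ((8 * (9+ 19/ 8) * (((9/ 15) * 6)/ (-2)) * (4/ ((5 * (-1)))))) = 425/ 9828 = 0.04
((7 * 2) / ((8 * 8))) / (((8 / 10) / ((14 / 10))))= 49 / 128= 0.38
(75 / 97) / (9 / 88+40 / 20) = 1320 / 3589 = 0.37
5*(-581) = -2905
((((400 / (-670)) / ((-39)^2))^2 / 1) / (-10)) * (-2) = 320 / 10385036649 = 0.00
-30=-30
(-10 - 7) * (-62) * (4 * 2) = 8432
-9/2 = -4.50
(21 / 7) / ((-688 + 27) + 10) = -1 / 217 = -0.00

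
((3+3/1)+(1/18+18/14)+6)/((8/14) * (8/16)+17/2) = 41/27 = 1.52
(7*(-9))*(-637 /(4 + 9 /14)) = 43218 /5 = 8643.60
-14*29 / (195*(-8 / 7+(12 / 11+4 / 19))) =-10241 / 780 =-13.13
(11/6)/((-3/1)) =-11/18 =-0.61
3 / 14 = 0.21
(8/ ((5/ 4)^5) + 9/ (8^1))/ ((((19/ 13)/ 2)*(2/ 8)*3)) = 1217593/ 178125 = 6.84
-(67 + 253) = -320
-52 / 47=-1.11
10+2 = 12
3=3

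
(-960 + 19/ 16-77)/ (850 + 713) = -0.66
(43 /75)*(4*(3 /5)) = 172 /125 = 1.38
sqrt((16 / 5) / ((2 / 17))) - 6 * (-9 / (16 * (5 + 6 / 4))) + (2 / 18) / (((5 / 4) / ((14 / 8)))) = 5.89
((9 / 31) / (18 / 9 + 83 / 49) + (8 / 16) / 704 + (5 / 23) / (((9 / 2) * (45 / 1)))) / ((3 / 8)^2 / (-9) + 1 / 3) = 1183042733 / 4676106402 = 0.25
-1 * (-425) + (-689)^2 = 475146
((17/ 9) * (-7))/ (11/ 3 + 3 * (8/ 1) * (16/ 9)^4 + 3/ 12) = -115668/ 2131415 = -0.05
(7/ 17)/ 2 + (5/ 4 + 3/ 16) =447/ 272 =1.64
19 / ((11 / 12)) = 228 / 11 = 20.73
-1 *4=-4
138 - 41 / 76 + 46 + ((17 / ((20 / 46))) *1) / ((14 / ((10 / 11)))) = 1088469 / 5852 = 186.00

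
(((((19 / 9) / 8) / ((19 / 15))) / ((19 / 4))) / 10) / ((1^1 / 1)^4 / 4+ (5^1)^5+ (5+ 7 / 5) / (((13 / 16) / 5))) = 13 / 9379977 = 0.00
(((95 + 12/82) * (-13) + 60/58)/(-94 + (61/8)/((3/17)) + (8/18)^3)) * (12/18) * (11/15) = 20948436432/1757966225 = 11.92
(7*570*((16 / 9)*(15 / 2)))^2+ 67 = 2830240067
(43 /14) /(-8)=-43 /112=-0.38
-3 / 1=-3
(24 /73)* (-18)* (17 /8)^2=-7803 /292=-26.72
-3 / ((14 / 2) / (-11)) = 33 / 7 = 4.71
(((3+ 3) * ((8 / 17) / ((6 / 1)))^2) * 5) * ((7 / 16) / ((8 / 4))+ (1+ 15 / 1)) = 865 / 289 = 2.99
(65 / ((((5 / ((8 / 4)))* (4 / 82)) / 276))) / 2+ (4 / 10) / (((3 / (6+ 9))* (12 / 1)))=441325 / 6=73554.17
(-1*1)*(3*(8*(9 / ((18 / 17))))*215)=-43860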